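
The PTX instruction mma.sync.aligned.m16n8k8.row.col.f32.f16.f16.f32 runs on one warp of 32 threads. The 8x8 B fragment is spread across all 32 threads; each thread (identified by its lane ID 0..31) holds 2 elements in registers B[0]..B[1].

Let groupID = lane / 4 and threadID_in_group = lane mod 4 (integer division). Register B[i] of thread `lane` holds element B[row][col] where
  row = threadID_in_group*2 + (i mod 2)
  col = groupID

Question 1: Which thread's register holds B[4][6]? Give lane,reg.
c:6=>grp=6  r:4=>tig=2,lo=0
L=6*4+2=26  i=0=0

26,0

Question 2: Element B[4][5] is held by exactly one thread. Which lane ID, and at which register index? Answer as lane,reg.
22,0

c: 5->gid=5  r: 4->tid=2,i&1=0
L=5*4+2=22  i=0=0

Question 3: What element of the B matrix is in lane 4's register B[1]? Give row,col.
lane 4->4/4=1, 4 mod 4=0
i=1  r:2·0+1->1  c:1

1,1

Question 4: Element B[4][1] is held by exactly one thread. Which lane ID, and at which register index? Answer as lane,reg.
c:1=>grp=1  r:4=>tig=2,lo=0
L=1*4+2=6  i=0=0

6,0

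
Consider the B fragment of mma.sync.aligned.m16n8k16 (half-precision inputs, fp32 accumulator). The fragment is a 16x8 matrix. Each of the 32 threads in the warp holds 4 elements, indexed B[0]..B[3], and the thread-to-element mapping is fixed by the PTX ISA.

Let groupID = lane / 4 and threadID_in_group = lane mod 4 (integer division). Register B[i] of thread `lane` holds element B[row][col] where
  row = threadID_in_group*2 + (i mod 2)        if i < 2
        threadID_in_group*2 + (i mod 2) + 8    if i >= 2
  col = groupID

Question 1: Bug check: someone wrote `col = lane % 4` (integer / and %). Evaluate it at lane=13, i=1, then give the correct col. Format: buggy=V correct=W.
`lane % 4`[13,1]⇒1
lane 13⇒13/4=3, 13 mod 4=1
i=1  r:2·1+1+0⇒3  c:3
col: 1 vs 3

buggy=1 correct=3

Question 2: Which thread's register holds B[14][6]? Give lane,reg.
27,2

c=6->g=6  r=14->rb=1,t=3,b0=0
L=6*4+3=27  i=1*2+0=2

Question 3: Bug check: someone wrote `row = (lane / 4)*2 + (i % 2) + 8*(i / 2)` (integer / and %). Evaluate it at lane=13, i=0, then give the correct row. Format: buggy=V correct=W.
buggy=6 correct=2

`(lane / 4)*2 + (i % 2) + 8*(i / 2)`[13,0]⇒6
lane 13: gr=3 (13/4), th=1 (13%4)
i=0: r=1*2+0+0=2, c=gr=3
row: 6 vs 2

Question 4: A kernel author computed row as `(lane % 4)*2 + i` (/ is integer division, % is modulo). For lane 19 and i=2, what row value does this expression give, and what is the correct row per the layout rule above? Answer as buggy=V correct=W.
`(lane % 4)*2 + i`[19,2]->8
19: gid=4,tid=3
[2] (3*2+0+8,4) = (14,4)
row: 8 vs 14

buggy=8 correct=14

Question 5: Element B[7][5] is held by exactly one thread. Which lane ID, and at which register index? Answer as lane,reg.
23,1

c=5⇒gr=5  r=7⇒Rb=0,th=3,odd=1
L=5*4+3=23  i=0*2+1=1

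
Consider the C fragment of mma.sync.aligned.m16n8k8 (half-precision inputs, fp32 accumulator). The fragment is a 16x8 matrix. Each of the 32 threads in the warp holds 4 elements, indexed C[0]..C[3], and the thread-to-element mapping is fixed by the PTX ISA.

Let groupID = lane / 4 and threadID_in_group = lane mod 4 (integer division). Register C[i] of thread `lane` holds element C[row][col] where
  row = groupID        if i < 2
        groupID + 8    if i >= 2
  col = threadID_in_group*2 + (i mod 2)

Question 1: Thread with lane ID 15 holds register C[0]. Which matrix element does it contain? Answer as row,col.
3,6

L=15→G=15>>2=3, T=15&3=3
[0]→row 3+0=3  col 3·2+0=6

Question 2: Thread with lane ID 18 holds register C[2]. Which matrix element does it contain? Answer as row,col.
lane 18->18/4=4, 18 mod 4=2
i=2  r:4+8->12  c:2·2+0->4

12,4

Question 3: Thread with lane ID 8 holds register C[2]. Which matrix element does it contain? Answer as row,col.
10,0

8: gr=2,th=0
[2] (2+8,0*2+0) = (10,0)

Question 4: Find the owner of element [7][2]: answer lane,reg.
r=7→G=7,rhi=0  c=2→T=1,p=0
L=7*4+1=29  i=0*2+0=0

29,0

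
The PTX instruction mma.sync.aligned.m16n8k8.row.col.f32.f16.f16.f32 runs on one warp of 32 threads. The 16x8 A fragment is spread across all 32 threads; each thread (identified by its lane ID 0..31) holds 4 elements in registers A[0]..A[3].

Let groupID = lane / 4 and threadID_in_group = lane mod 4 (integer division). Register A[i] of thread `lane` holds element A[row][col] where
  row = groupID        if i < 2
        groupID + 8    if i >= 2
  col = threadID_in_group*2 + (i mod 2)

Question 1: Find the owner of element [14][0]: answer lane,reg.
r=14⇒gr=6,Rb=1  c=0⇒th=0,odd=0
L=6*4+0=24  i=1*2+0=2

24,2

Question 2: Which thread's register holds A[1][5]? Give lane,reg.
r=1->g=1,rb=0  c=5->t=2,b0=1
L=1*4+2=6  i=0*2+1=1

6,1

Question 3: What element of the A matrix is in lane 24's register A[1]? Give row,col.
6,1

lane 24→24/4=6, 24 mod 4=0
i=1  r:6+0→6  c:2·0+1→1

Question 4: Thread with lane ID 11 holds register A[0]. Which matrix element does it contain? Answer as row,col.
lane 11->11/4=2, 11 mod 4=3
i=0  r:2+0->2  c:2·3+0->6

2,6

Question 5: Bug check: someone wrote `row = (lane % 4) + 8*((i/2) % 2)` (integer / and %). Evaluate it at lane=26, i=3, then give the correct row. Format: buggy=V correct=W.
`(lane % 4) + 8*((i/2) % 2)`[26,3]->10
26: gid=6,tid=2
[3] (6+8,2*2+1) = (14,5)
row: 10 vs 14

buggy=10 correct=14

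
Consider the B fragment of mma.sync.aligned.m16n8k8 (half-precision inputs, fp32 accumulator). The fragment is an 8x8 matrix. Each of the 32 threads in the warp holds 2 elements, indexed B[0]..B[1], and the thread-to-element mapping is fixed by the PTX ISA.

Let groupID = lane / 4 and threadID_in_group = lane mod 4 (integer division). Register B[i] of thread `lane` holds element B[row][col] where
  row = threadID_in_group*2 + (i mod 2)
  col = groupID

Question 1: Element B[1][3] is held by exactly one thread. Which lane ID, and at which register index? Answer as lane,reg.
c:3=>grp=3  r:1=>tig=0,lo=1
L=3*4+0=12  i=1=1

12,1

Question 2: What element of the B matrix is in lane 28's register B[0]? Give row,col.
0,7

28: grp=7,tig=0
[0] (0*2+0,7) = (0,7)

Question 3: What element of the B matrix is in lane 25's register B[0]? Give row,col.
2,6

25: g=6,t=1
[0] (1*2+0,6) = (2,6)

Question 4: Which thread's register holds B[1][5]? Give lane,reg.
20,1

c: 5->gid=5  r: 1->tid=0,i&1=1
L=5*4+0=20  i=1=1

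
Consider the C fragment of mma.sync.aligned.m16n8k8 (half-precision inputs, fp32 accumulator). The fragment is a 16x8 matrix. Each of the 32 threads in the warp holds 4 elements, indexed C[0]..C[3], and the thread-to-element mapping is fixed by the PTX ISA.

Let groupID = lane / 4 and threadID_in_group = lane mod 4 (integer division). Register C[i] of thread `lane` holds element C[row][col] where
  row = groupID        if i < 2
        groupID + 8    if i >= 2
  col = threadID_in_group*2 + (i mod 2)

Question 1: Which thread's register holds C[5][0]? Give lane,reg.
20,0

r:5=>grp=5,rB=0  c:0=>tig=0,lo=0
L=5*4+0=20  i=0*2+0=0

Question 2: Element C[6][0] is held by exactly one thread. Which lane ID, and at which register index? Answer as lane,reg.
r:6=>grp=6,rB=0  c:0=>tig=0,lo=0
L=6*4+0=24  i=0*2+0=0

24,0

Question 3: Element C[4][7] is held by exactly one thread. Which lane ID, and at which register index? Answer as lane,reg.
19,1

r:4=>grp=4,rB=0  c:7=>tig=3,lo=1
L=4*4+3=19  i=0*2+1=1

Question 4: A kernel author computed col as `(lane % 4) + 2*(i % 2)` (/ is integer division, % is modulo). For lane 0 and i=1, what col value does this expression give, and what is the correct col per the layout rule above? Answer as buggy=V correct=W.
`(lane % 4) + 2*(i % 2)`[0,1]->2
L=0->gid=0>>2=0, tid=0&3=0
[1]->row 0+0=0  col 0·2+1=1
col: 2 vs 1

buggy=2 correct=1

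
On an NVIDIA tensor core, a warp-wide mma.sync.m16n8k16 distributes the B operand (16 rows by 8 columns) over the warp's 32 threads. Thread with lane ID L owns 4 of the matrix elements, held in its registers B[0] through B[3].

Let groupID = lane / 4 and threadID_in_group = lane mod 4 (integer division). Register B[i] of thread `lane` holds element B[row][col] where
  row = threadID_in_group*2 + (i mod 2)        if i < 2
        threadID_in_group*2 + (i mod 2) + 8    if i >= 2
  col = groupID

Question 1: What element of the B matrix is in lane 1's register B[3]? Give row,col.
11,0

1: gid=0,tid=1
[3] (1*2+1+8,0) = (11,0)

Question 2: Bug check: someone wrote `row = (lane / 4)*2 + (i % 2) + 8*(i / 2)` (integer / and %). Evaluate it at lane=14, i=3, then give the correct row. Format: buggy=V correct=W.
`(lane / 4)*2 + (i % 2) + 8*(i / 2)`[14,3]->15
lane 14: gid=3 (14/4), tid=2 (14%4)
i=3: r=2*2+1+8=13, c=gid=3
row: 15 vs 13

buggy=15 correct=13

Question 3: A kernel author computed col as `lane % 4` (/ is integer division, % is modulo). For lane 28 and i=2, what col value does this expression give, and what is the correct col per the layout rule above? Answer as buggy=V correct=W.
buggy=0 correct=7

`lane % 4`[28,2]→0
L=28→G=28>>2=7, T=28&3=0
[2]→row 0·2+0+8=8  col G=7
col: 0 vs 7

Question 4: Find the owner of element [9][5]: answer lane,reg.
20,3

c=5→G=5  r=9→rhi=1,T=0,p=1
L=5*4+0=20  i=1*2+1=3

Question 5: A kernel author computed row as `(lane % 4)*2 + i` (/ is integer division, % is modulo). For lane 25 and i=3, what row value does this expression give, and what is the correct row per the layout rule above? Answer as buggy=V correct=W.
buggy=5 correct=11

`(lane % 4)*2 + i`[25,3]→5
lane 25: G=6 (25/4), T=1 (25%4)
i=3: r=1*2+1+8=11, c=G=6
row: 5 vs 11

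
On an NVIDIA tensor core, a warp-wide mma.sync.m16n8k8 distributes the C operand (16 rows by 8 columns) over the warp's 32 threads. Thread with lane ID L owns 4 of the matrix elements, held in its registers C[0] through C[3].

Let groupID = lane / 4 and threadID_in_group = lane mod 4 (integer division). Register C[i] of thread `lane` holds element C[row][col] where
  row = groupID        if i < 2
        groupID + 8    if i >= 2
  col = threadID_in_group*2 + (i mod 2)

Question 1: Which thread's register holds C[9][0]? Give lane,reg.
4,2

r=9⇒gr=1,Rb=1  c=0⇒th=0,odd=0
L=1*4+0=4  i=1*2+0=2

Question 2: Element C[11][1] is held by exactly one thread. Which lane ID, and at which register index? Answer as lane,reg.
12,3

r=11→G=3,rhi=1  c=1→T=0,p=1
L=3*4+0=12  i=1*2+1=3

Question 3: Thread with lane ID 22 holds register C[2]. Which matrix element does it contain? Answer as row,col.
13,4

lane 22: g=5 (22/4), t=2 (22%4)
i=2: r=5+8=13, c=2*2+0=4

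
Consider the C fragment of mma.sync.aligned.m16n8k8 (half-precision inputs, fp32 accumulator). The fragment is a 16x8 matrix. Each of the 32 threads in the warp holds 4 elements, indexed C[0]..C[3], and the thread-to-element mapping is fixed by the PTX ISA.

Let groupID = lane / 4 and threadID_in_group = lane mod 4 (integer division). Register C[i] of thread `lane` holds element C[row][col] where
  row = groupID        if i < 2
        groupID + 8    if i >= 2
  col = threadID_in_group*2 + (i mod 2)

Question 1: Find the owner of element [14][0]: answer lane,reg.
24,2

r=14->g=6,rb=1  c=0->t=0,b0=0
L=6*4+0=24  i=1*2+0=2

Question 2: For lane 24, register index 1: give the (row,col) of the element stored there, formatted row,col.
6,1

lane 24→24/4=6, 24 mod 4=0
i=1  r:6+0→6  c:2·0+1→1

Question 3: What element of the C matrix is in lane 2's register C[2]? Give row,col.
8,4

2: gr=0,th=2
[2] (0+8,2*2+0) = (8,4)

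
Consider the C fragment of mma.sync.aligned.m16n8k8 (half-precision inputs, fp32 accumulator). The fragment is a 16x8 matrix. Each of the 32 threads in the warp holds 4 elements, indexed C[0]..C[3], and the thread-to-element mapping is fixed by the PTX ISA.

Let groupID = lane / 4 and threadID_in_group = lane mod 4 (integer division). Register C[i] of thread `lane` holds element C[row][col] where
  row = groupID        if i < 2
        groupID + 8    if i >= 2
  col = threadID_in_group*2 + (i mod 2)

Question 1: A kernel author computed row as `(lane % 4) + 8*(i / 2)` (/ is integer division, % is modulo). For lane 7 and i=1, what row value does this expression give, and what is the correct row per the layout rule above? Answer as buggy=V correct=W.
`(lane % 4) + 8*(i / 2)`[7,1]→3
7: G=1,T=3
[1] (1+0,3*2+1) = (1,7)
row: 3 vs 1

buggy=3 correct=1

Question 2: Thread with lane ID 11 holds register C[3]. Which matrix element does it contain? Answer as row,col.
10,7

L=11⇒gr=11>>2=2, th=11&3=3
[3]⇒row 2+8=10  col 3·2+1=7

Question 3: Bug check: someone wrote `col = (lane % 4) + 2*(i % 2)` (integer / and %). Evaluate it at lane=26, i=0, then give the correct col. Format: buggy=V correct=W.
`(lane % 4) + 2*(i % 2)`[26,0]=>2
26: grp=6,tig=2
[0] (6+0,2*2+0) = (6,4)
col: 2 vs 4

buggy=2 correct=4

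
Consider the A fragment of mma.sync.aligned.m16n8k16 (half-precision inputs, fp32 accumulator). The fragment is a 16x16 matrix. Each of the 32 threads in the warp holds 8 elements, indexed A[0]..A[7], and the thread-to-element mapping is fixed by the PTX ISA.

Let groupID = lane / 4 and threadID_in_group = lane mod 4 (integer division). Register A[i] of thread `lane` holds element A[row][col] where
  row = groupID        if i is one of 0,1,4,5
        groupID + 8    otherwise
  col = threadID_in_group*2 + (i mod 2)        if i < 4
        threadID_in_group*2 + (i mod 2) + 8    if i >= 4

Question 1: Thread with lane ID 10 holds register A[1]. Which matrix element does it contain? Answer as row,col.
2,5

lane 10: grp=2 (10/4), tig=2 (10%4)
i=1: r=2+0=2, c=2*2+1+0=5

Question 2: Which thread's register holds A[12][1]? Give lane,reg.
r: 12->gid=4,r8=1  c: 1->c8=0,tid=0,i&1=1
L=4*4+0=16  i=0*4+1*2+1=3

16,3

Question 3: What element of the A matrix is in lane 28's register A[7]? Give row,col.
lane 28: gid=7 (28/4), tid=0 (28%4)
i=7: r=7+8=15, c=0*2+1+8=9

15,9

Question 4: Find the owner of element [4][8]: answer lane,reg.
16,4

r: 4->gid=4,r8=0  c: 8->c8=1,tid=0,i&1=0
L=4*4+0=16  i=1*4+0*2+0=4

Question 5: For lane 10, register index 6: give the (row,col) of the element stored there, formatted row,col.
lane 10→10/4=2, 10 mod 4=2
i=6  r:2+8→10  c:2·2+0+8→12

10,12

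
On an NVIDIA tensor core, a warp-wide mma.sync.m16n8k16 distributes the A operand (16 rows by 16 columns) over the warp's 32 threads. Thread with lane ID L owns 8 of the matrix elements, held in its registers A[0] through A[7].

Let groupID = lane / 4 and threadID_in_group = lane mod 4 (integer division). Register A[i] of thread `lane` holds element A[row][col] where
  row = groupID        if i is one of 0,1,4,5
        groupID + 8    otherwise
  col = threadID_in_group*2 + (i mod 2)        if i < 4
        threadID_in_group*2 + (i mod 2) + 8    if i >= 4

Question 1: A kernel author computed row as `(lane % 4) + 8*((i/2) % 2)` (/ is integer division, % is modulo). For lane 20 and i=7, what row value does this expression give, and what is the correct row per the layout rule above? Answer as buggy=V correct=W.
buggy=8 correct=13

`(lane % 4) + 8*((i/2) % 2)`[20,7]⇒8
L=20⇒gr=20>>2=5, th=20&3=0
[7]⇒row 5+8=13  col 0·2+1+8=9
row: 8 vs 13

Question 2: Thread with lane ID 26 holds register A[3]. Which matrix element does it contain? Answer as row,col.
14,5

L=26->gid=26>>2=6, tid=26&3=2
[3]->row 6+8=14  col 2·2+1+0=5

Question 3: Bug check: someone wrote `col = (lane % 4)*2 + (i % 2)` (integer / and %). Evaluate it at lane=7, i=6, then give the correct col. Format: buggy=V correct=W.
buggy=6 correct=14

`(lane % 4)*2 + (i % 2)`[7,6]=>6
lane 7: grp=1 (7/4), tig=3 (7%4)
i=6: r=1+8=9, c=3*2+0+8=14
col: 6 vs 14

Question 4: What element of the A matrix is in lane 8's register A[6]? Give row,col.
10,8

lane 8: G=2 (8/4), T=0 (8%4)
i=6: r=2+8=10, c=0*2+0+8=8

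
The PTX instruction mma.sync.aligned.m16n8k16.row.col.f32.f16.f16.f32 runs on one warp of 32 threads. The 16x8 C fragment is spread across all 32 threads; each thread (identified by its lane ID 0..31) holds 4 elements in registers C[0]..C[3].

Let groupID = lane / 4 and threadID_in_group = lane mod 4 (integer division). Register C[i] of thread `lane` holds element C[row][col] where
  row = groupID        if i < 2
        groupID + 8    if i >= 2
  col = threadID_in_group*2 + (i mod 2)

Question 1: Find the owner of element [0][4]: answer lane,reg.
r:0=>grp=0,rB=0  c:4=>tig=2,lo=0
L=0*4+2=2  i=0*2+0=0

2,0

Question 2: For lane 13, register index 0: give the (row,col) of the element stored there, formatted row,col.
13: G=3,T=1
[0] (3+0,1*2+0) = (3,2)

3,2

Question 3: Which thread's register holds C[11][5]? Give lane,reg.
r:11=>grp=3,rB=1  c:5=>tig=2,lo=1
L=3*4+2=14  i=1*2+1=3

14,3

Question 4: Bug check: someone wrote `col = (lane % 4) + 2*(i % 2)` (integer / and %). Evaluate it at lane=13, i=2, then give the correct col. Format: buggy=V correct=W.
buggy=1 correct=2

`(lane % 4) + 2*(i % 2)`[13,2]→1
13: G=3,T=1
[2] (3+8,1*2+0) = (11,2)
col: 1 vs 2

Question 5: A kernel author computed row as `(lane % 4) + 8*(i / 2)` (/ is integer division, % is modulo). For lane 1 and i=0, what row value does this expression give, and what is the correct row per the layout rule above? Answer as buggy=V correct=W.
`(lane % 4) + 8*(i / 2)`[1,0]→1
L=1→G=1>>2=0, T=1&3=1
[0]→row 0+0=0  col 1·2+0=2
row: 1 vs 0

buggy=1 correct=0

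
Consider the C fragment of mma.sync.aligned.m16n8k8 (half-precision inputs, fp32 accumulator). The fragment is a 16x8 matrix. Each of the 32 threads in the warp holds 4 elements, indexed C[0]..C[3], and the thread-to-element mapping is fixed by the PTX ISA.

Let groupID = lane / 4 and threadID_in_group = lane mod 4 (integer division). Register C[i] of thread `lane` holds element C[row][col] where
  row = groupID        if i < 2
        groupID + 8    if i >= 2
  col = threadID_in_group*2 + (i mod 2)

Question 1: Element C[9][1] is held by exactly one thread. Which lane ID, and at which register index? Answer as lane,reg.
4,3

r:9=>grp=1,rB=1  c:1=>tig=0,lo=1
L=1*4+0=4  i=1*2+1=3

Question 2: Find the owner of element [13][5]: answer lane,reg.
22,3

r:13=>grp=5,rB=1  c:5=>tig=2,lo=1
L=5*4+2=22  i=1*2+1=3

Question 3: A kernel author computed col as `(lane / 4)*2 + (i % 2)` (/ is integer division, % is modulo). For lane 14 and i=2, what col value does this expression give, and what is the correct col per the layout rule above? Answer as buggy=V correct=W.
buggy=6 correct=4

`(lane / 4)*2 + (i % 2)`[14,2]=>6
lane 14: grp=3 (14/4), tig=2 (14%4)
i=2: r=3+8=11, c=2*2+0=4
col: 6 vs 4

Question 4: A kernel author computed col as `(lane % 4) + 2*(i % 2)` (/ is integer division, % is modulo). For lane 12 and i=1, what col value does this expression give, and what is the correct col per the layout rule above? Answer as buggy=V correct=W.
buggy=2 correct=1

`(lane % 4) + 2*(i % 2)`[12,1]->2
lane 12->12/4=3, 12 mod 4=0
i=1  r:3+0->3  c:2·0+1->1
col: 2 vs 1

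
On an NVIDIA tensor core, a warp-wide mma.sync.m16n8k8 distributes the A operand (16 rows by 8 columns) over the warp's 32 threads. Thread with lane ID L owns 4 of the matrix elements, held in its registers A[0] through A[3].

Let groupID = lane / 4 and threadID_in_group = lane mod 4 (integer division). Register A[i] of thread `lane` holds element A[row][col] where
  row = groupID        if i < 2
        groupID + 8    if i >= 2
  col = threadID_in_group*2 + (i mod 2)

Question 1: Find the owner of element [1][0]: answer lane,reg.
4,0

r=1⇒gr=1,Rb=0  c=0⇒th=0,odd=0
L=1*4+0=4  i=0*2+0=0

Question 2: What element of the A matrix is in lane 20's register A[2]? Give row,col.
L=20->g=20>>2=5, t=20&3=0
[2]->row 5+8=13  col 0·2+0=0

13,0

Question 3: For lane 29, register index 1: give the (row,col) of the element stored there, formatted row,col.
29: gid=7,tid=1
[1] (7+0,1*2+1) = (7,3)

7,3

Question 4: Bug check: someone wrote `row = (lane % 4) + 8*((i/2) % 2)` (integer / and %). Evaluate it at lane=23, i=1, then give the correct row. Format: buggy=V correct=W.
`(lane % 4) + 8*((i/2) % 2)`[23,1]→3
lane 23→23/4=5, 23 mod 4=3
i=1  r:5+0→5  c:2·3+1→7
row: 3 vs 5

buggy=3 correct=5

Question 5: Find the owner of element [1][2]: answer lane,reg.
5,0

r: 1->gid=1,r8=0  c: 2->tid=1,i&1=0
L=1*4+1=5  i=0*2+0=0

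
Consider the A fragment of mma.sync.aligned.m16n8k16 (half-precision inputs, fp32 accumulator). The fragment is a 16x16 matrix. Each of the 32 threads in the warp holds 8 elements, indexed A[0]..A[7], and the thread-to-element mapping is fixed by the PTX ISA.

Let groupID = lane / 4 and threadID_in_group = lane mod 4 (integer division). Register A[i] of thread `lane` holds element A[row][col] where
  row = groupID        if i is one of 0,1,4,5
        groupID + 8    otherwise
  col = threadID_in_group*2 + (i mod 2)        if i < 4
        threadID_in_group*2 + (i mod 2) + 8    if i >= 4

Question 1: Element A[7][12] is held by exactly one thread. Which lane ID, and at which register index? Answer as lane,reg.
r: 7->gid=7,r8=0  c: 12->c8=1,tid=2,i&1=0
L=7*4+2=30  i=1*4+0*2+0=4

30,4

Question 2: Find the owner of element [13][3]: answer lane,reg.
r:13=>grp=5,rB=1  c:3=>cB=0,tig=1,lo=1
L=5*4+1=21  i=0*4+1*2+1=3

21,3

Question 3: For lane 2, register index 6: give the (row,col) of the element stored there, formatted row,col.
8,12

L=2->gid=2>>2=0, tid=2&3=2
[6]->row 0+8=8  col 2·2+0+8=12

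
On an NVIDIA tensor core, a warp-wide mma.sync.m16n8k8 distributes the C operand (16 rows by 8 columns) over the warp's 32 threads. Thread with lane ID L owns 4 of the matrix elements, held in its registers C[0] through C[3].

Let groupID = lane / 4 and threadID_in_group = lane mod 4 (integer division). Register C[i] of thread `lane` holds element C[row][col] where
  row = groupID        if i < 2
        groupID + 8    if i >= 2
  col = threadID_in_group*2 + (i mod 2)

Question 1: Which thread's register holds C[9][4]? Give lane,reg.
6,2

r=9->g=1,rb=1  c=4->t=2,b0=0
L=1*4+2=6  i=1*2+0=2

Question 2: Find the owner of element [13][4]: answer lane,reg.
22,2

r: 13->gid=5,r8=1  c: 4->tid=2,i&1=0
L=5*4+2=22  i=1*2+0=2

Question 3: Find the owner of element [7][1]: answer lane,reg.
28,1

r: 7->gid=7,r8=0  c: 1->tid=0,i&1=1
L=7*4+0=28  i=0*2+1=1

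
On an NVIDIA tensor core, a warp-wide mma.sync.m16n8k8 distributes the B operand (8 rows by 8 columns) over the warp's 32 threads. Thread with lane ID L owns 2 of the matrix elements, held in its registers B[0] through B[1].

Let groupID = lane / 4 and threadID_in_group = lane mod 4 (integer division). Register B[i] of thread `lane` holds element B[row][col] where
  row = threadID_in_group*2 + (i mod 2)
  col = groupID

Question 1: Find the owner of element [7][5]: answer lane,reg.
23,1

c: 5->gid=5  r: 7->tid=3,i&1=1
L=5*4+3=23  i=1=1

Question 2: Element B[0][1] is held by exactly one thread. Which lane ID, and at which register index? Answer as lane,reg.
4,0

c=1→G=1  r=0→T=0,p=0
L=1*4+0=4  i=0=0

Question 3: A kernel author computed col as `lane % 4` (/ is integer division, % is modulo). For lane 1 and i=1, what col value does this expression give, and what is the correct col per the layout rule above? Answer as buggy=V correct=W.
buggy=1 correct=0

`lane % 4`[1,1]=>1
L=1=>grp=1>>2=0, tig=1&3=1
[1]=>row 1·2+1=3  col grp=0
col: 1 vs 0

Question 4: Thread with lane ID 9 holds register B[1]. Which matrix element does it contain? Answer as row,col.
3,2

L=9→G=9>>2=2, T=9&3=1
[1]→row 1·2+1=3  col G=2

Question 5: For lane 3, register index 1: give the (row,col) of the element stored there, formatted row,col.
7,0

lane 3: grp=0 (3/4), tig=3 (3%4)
i=1: r=3*2+1=7, c=grp=0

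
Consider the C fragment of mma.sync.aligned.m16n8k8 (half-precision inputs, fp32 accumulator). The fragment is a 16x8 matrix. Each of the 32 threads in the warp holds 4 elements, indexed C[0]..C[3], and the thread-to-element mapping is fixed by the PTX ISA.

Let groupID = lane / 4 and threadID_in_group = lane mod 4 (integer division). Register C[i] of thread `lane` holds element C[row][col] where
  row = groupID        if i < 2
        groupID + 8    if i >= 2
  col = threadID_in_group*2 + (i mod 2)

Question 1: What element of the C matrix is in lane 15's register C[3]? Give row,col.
L=15⇒gr=15>>2=3, th=15&3=3
[3]⇒row 3+8=11  col 3·2+1=7

11,7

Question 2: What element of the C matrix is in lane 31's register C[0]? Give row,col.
7,6

L=31⇒gr=31>>2=7, th=31&3=3
[0]⇒row 7+0=7  col 3·2+0=6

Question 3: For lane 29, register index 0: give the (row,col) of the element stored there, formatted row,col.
7,2

lane 29->29/4=7, 29 mod 4=1
i=0  r:7+0->7  c:2·1+0->2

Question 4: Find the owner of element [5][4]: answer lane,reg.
r=5->g=5,rb=0  c=4->t=2,b0=0
L=5*4+2=22  i=0*2+0=0

22,0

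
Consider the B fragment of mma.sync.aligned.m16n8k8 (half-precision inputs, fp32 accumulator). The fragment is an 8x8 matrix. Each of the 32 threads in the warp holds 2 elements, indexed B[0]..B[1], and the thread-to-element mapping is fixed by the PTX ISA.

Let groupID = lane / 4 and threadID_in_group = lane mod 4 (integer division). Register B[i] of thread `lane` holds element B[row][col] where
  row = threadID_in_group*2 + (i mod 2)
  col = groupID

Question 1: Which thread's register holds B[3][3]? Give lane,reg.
c: 3->gid=3  r: 3->tid=1,i&1=1
L=3*4+1=13  i=1=1

13,1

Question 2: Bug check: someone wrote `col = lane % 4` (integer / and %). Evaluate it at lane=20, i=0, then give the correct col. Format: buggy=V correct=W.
buggy=0 correct=5

`lane % 4`[20,0]→0
lane 20→20/4=5, 20 mod 4=0
i=0  r:2·0+0→0  c:5
col: 0 vs 5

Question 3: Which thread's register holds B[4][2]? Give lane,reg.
10,0

c:2=>grp=2  r:4=>tig=2,lo=0
L=2*4+2=10  i=0=0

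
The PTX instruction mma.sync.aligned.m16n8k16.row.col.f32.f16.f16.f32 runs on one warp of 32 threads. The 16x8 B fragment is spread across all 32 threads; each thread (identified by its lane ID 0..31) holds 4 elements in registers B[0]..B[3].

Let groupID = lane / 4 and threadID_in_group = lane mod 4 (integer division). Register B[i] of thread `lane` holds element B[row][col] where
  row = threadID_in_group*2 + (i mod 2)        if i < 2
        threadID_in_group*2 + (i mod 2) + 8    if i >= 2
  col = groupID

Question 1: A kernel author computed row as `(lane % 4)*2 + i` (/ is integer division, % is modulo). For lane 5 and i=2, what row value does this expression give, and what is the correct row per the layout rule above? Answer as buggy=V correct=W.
`(lane % 4)*2 + i`[5,2]->4
L=5->g=5>>2=1, t=5&3=1
[2]->row 1·2+0+8=10  col g=1
row: 4 vs 10

buggy=4 correct=10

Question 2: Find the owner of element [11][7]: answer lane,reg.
29,3

c:7=>grp=7  r:11=>rB=1,tig=1,lo=1
L=7*4+1=29  i=1*2+1=3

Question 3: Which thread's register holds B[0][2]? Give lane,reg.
8,0

c:2=>grp=2  r:0=>rB=0,tig=0,lo=0
L=2*4+0=8  i=0*2+0=0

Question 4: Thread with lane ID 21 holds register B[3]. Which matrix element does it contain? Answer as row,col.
lane 21->21/4=5, 21 mod 4=1
i=3  r:2·1+1+8->11  c:5

11,5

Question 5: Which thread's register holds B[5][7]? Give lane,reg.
30,1

c:7=>grp=7  r:5=>rB=0,tig=2,lo=1
L=7*4+2=30  i=0*2+1=1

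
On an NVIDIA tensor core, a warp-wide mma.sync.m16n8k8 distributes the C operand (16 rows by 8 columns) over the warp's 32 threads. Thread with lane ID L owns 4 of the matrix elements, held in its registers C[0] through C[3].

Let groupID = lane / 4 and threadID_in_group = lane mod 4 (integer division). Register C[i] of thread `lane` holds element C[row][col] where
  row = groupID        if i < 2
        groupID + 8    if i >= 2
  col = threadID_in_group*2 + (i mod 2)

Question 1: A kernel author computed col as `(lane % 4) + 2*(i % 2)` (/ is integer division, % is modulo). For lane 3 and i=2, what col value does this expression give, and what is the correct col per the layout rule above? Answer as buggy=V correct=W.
`(lane % 4) + 2*(i % 2)`[3,2]->3
lane 3->3/4=0, 3 mod 4=3
i=2  r:0+8->8  c:2·3+0->6
col: 3 vs 6

buggy=3 correct=6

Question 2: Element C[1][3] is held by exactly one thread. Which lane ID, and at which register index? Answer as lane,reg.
5,1

r: 1->gid=1,r8=0  c: 3->tid=1,i&1=1
L=1*4+1=5  i=0*2+1=1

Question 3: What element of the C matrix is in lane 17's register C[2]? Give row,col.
12,2

17: g=4,t=1
[2] (4+8,1*2+0) = (12,2)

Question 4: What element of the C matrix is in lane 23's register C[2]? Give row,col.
L=23→G=23>>2=5, T=23&3=3
[2]→row 5+8=13  col 3·2+0=6

13,6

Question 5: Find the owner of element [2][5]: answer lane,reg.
r:2=>grp=2,rB=0  c:5=>tig=2,lo=1
L=2*4+2=10  i=0*2+1=1

10,1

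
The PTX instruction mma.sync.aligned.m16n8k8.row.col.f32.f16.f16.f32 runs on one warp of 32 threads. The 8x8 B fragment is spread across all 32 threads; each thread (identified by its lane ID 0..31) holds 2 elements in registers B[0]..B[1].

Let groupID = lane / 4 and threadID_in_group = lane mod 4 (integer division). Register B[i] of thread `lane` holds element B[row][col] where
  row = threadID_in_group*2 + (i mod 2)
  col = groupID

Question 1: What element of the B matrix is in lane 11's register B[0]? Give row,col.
lane 11: g=2 (11/4), t=3 (11%4)
i=0: r=3*2+0=6, c=g=2

6,2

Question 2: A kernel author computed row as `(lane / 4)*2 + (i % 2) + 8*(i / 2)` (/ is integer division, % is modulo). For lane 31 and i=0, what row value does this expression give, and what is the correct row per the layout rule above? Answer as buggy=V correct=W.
buggy=14 correct=6

`(lane / 4)*2 + (i % 2) + 8*(i / 2)`[31,0]→14
31: G=7,T=3
[0] (3*2+0,7) = (6,7)
row: 14 vs 6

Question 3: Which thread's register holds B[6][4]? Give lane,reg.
c: 4->gid=4  r: 6->tid=3,i&1=0
L=4*4+3=19  i=0=0

19,0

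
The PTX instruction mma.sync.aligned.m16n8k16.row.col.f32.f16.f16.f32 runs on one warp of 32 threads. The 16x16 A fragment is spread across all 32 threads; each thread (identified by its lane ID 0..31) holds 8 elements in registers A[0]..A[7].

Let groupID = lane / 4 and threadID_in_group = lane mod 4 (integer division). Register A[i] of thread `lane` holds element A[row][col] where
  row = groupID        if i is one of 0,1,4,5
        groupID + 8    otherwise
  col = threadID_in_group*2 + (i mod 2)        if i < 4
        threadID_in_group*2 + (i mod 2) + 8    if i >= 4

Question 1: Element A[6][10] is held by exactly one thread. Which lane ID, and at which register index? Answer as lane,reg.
r: 6->gid=6,r8=0  c: 10->c8=1,tid=1,i&1=0
L=6*4+1=25  i=1*4+0*2+0=4

25,4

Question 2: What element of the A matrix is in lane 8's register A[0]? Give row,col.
8: G=2,T=0
[0] (2+0,0*2+0+0) = (2,0)

2,0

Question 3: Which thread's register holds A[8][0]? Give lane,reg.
0,2

r=8→G=0,rhi=1  c=0→chi=0,T=0,p=0
L=0*4+0=0  i=0*4+1*2+0=2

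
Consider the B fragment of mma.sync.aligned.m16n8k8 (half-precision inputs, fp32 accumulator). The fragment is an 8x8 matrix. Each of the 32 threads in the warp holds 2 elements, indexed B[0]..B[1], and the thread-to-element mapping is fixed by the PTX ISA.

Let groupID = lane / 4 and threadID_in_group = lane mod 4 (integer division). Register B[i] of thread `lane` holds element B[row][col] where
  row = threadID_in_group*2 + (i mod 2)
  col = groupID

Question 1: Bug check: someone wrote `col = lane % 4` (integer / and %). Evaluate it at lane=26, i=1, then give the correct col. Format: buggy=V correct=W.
buggy=2 correct=6

`lane % 4`[26,1]→2
26: G=6,T=2
[1] (2*2+1,6) = (5,6)
col: 2 vs 6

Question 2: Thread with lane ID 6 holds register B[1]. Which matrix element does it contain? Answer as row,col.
5,1

lane 6=>6/4=1, 6 mod 4=2
i=1  r:2·2+1=>5  c:1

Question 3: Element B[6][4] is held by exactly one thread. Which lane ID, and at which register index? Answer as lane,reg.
c: 4->gid=4  r: 6->tid=3,i&1=0
L=4*4+3=19  i=0=0

19,0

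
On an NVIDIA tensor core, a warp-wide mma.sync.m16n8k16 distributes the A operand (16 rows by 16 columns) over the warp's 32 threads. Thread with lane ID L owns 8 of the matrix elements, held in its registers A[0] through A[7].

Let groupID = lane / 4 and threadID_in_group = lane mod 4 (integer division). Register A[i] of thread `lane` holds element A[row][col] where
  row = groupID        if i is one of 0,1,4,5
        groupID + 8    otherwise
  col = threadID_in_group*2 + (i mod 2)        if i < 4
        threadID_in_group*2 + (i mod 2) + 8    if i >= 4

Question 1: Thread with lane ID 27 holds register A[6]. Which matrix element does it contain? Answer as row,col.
14,14

lane 27=>27/4=6, 27 mod 4=3
i=6  r:6+8=>14  c:2·3+0+8=>14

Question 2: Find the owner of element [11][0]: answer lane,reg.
r:11=>grp=3,rB=1  c:0=>cB=0,tig=0,lo=0
L=3*4+0=12  i=0*4+1*2+0=2

12,2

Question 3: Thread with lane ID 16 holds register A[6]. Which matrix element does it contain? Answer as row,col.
12,8

lane 16→16/4=4, 16 mod 4=0
i=6  r:4+8→12  c:2·0+0+8→8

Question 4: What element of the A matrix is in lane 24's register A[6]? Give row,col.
14,8

lane 24: gr=6 (24/4), th=0 (24%4)
i=6: r=6+8=14, c=0*2+0+8=8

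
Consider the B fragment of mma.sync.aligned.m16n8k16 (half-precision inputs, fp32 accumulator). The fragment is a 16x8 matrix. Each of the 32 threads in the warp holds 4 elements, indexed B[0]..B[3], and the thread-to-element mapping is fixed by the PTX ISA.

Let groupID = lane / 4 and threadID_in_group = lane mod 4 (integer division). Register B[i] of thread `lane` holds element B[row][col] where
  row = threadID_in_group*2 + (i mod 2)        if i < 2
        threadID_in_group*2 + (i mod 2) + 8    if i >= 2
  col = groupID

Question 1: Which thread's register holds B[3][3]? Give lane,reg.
13,1

c=3→G=3  r=3→rhi=0,T=1,p=1
L=3*4+1=13  i=0*2+1=1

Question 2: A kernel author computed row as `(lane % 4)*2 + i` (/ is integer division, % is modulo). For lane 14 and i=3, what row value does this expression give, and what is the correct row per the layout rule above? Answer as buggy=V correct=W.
`(lane % 4)*2 + i`[14,3]->7
lane 14->14/4=3, 14 mod 4=2
i=3  r:2·2+1+8->13  c:3
row: 7 vs 13

buggy=7 correct=13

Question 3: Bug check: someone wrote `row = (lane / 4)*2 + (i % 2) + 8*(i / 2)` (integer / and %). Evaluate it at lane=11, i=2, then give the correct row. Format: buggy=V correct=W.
`(lane / 4)*2 + (i % 2) + 8*(i / 2)`[11,2]→12
lane 11→11/4=2, 11 mod 4=3
i=2  r:2·3+0+8→14  c:2
row: 12 vs 14

buggy=12 correct=14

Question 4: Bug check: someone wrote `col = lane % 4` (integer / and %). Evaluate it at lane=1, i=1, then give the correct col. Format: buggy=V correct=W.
`lane % 4`[1,1]=>1
L=1=>grp=1>>2=0, tig=1&3=1
[1]=>row 1·2+1+0=3  col grp=0
col: 1 vs 0

buggy=1 correct=0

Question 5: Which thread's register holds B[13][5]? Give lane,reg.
22,3

c=5⇒gr=5  r=13⇒Rb=1,th=2,odd=1
L=5*4+2=22  i=1*2+1=3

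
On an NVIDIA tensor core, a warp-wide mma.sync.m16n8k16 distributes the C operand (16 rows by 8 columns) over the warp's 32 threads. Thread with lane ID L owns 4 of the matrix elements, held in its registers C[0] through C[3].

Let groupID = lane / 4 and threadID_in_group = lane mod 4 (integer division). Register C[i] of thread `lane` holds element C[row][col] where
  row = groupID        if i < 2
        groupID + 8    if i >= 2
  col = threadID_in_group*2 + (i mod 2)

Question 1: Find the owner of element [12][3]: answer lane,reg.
17,3

r: 12->gid=4,r8=1  c: 3->tid=1,i&1=1
L=4*4+1=17  i=1*2+1=3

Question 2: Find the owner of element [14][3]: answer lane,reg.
r=14->g=6,rb=1  c=3->t=1,b0=1
L=6*4+1=25  i=1*2+1=3

25,3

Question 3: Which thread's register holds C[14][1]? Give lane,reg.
r=14⇒gr=6,Rb=1  c=1⇒th=0,odd=1
L=6*4+0=24  i=1*2+1=3

24,3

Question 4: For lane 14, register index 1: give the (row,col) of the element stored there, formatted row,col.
3,5

14: grp=3,tig=2
[1] (3+0,2*2+1) = (3,5)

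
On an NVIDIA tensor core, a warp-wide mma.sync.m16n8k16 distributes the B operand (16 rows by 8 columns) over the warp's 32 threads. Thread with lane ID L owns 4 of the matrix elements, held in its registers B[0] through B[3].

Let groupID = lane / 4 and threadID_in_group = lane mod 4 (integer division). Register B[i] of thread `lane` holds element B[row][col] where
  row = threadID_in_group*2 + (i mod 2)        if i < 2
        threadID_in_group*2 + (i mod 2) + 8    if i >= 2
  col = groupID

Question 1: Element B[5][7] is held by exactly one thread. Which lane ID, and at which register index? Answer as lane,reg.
30,1

c=7→G=7  r=5→rhi=0,T=2,p=1
L=7*4+2=30  i=0*2+1=1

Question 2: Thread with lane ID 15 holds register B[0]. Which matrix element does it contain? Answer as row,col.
lane 15⇒15/4=3, 15 mod 4=3
i=0  r:2·3+0+0⇒6  c:3

6,3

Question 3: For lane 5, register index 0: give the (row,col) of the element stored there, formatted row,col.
2,1

lane 5⇒5/4=1, 5 mod 4=1
i=0  r:2·1+0+0⇒2  c:1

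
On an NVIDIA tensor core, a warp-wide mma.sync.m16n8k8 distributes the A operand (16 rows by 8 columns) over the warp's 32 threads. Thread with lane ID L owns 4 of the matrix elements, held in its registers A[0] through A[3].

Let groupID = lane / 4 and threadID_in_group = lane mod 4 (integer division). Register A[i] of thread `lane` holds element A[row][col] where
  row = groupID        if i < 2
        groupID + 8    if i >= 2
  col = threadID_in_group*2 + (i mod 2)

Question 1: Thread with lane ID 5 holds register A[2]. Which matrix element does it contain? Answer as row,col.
5: g=1,t=1
[2] (1+8,1*2+0) = (9,2)

9,2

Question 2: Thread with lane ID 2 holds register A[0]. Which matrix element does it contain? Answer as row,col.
0,4

L=2→G=2>>2=0, T=2&3=2
[0]→row 0+0=0  col 2·2+0=4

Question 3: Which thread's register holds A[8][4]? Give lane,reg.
2,2

r=8->g=0,rb=1  c=4->t=2,b0=0
L=0*4+2=2  i=1*2+0=2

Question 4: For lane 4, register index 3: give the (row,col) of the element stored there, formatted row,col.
9,1

4: g=1,t=0
[3] (1+8,0*2+1) = (9,1)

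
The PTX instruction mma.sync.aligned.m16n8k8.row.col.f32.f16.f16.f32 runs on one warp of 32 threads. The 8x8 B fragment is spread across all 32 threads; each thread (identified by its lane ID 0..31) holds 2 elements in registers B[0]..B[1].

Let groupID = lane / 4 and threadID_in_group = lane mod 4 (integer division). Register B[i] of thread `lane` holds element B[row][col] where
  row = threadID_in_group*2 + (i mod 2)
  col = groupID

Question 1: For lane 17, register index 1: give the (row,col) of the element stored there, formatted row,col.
17: gid=4,tid=1
[1] (1*2+1,4) = (3,4)

3,4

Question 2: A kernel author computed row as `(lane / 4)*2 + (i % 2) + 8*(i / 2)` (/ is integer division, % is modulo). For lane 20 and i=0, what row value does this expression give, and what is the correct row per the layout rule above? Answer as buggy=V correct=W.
buggy=10 correct=0

`(lane / 4)*2 + (i % 2) + 8*(i / 2)`[20,0]⇒10
20: gr=5,th=0
[0] (0*2+0,5) = (0,5)
row: 10 vs 0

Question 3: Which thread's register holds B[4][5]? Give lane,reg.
c=5⇒gr=5  r=4⇒th=2,odd=0
L=5*4+2=22  i=0=0

22,0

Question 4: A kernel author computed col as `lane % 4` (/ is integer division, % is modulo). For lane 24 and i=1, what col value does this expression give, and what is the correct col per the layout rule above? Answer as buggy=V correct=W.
`lane % 4`[24,1]->0
lane 24->24/4=6, 24 mod 4=0
i=1  r:2·0+1->1  c:6
col: 0 vs 6

buggy=0 correct=6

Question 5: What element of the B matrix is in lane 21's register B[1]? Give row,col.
3,5

21: g=5,t=1
[1] (1*2+1,5) = (3,5)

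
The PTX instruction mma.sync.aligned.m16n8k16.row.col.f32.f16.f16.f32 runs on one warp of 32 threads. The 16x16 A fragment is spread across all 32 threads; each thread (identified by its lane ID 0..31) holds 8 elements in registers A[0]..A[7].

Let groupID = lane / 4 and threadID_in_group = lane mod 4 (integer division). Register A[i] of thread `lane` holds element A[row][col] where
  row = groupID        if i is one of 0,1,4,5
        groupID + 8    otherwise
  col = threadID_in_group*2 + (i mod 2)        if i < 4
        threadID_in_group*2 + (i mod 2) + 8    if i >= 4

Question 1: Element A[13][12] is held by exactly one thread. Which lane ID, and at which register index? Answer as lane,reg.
r=13->g=5,rb=1  c=12->cb=1,t=2,b0=0
L=5*4+2=22  i=1*4+1*2+0=6

22,6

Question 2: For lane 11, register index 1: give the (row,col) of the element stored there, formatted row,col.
lane 11->11/4=2, 11 mod 4=3
i=1  r:2+0->2  c:2·3+1+0->7

2,7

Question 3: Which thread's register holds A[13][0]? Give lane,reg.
20,2

r=13→G=5,rhi=1  c=0→chi=0,T=0,p=0
L=5*4+0=20  i=0*4+1*2+0=2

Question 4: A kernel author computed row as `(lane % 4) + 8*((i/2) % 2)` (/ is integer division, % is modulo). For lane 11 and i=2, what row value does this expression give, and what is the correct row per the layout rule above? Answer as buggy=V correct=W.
buggy=11 correct=10

`(lane % 4) + 8*((i/2) % 2)`[11,2]=>11
lane 11=>11/4=2, 11 mod 4=3
i=2  r:2+8=>10  c:2·3+0+0=>6
row: 11 vs 10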